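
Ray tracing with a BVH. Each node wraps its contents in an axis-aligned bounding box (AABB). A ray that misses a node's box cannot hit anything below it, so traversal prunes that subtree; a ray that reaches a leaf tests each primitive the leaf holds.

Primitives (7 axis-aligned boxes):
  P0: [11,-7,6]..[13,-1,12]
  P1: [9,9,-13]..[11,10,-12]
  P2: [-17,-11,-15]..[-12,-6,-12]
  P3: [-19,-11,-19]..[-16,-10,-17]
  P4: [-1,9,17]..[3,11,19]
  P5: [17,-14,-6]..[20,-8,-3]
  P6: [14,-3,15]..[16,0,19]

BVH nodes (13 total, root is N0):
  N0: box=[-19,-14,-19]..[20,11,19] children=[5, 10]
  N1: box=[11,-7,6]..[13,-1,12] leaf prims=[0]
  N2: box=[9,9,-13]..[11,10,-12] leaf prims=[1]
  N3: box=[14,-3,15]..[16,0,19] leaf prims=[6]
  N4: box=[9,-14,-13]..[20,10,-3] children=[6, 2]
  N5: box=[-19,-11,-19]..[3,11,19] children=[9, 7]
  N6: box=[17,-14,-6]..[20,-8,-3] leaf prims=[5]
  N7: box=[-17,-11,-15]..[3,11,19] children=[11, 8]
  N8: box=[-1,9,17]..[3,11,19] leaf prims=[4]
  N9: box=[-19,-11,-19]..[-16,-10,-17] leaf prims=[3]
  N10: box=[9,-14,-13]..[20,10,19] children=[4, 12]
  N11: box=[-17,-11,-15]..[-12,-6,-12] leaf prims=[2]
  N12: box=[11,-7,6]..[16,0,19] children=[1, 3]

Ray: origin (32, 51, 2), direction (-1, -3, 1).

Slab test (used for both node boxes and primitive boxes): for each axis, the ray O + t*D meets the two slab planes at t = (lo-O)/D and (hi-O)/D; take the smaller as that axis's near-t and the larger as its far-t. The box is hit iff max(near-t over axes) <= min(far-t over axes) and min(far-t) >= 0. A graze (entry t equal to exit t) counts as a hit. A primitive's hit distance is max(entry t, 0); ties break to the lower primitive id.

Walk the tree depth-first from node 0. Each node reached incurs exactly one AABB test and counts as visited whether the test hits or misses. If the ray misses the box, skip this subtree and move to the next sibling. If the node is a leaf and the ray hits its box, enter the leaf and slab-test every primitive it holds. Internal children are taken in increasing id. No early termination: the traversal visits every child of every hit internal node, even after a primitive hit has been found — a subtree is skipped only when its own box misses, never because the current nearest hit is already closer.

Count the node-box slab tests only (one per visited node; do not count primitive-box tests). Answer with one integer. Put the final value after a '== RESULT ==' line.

Traverse from the root:
N0 x:[12,51] y:[40/3,65/3] z:[-21,17] -> hit [40/3,17], descend [5, 10]
  N5 x:[29,51] y:[40/3,62/3] z:[-21,17] -> miss, prune
  N10 x:[12,23] y:[41/3,65/3] z:[-15,17] -> hit [41/3,17], descend [4, 12]
    N4 x:[12,23] y:[41/3,65/3] z:[-15,-5] -> miss, prune
    N12 x:[16,21] y:[17,58/3] z:[4,17] -> hit [17,17], descend [1, 3]
      N1 x:[19,21] y:[52/3,58/3] z:[4,10] -> miss, prune
      N3 x:[16,18] y:[17,18] z:[13,17] -> hit [17,17] leaf, test {P6@t=17}

7 AABB tests over nodes [0, 5, 10, 4, 12, 1, 3]; 1 leaf entered; closest P6.

== RESULT ==
7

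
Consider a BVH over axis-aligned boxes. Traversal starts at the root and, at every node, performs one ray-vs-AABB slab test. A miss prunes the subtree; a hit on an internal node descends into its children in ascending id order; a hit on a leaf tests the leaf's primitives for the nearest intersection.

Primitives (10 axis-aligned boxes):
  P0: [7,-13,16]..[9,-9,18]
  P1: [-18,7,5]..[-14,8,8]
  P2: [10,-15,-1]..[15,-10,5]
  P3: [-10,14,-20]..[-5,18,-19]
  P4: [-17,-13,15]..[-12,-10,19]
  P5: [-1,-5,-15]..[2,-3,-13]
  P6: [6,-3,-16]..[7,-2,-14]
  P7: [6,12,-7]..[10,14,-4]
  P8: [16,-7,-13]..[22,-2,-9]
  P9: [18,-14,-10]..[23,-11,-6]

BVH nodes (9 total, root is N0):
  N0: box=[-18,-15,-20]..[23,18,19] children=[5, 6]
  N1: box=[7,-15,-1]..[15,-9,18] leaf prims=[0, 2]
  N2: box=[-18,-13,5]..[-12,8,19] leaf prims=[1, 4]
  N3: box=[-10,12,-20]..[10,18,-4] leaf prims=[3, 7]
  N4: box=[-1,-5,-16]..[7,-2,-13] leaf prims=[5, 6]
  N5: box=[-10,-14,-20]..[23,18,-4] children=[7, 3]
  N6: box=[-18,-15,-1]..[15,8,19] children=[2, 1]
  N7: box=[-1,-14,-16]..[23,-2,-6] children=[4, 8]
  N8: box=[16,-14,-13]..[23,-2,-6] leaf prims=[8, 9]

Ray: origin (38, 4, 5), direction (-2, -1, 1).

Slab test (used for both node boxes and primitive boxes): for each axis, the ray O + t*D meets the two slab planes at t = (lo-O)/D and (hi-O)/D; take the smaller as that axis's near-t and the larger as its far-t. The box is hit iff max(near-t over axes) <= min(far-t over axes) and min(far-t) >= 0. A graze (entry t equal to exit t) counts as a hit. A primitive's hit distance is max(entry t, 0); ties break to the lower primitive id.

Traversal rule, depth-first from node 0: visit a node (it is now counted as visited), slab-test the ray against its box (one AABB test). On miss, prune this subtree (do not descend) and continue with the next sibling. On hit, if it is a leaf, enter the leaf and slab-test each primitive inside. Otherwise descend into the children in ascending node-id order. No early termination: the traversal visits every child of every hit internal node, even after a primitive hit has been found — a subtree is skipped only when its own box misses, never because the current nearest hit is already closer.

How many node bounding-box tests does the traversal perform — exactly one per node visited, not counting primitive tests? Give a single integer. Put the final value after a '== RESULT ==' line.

Traverse from the root:
N0 x:[15/2,28] y:[-14,19] z:[-25,14] -> hit [15/2,14], descend [5, 6]
  N5 x:[15/2,24] y:[-14,18] z:[-25,-9] -> miss, prune
  N6 x:[23/2,28] y:[-4,19] z:[-6,14] -> hit [23/2,14], descend [1, 2]
    N1 x:[23/2,31/2] y:[13,19] z:[-6,13] -> hit [13,13] leaf, test {P0(miss), P2(miss)}
    N2 x:[25,28] y:[-4,17] z:[0,14] -> miss, prune

Summary -> nodes [0, 5, 6, 1, 2]; box-tests=5; leaf-entries=1; first=miss

== RESULT ==
5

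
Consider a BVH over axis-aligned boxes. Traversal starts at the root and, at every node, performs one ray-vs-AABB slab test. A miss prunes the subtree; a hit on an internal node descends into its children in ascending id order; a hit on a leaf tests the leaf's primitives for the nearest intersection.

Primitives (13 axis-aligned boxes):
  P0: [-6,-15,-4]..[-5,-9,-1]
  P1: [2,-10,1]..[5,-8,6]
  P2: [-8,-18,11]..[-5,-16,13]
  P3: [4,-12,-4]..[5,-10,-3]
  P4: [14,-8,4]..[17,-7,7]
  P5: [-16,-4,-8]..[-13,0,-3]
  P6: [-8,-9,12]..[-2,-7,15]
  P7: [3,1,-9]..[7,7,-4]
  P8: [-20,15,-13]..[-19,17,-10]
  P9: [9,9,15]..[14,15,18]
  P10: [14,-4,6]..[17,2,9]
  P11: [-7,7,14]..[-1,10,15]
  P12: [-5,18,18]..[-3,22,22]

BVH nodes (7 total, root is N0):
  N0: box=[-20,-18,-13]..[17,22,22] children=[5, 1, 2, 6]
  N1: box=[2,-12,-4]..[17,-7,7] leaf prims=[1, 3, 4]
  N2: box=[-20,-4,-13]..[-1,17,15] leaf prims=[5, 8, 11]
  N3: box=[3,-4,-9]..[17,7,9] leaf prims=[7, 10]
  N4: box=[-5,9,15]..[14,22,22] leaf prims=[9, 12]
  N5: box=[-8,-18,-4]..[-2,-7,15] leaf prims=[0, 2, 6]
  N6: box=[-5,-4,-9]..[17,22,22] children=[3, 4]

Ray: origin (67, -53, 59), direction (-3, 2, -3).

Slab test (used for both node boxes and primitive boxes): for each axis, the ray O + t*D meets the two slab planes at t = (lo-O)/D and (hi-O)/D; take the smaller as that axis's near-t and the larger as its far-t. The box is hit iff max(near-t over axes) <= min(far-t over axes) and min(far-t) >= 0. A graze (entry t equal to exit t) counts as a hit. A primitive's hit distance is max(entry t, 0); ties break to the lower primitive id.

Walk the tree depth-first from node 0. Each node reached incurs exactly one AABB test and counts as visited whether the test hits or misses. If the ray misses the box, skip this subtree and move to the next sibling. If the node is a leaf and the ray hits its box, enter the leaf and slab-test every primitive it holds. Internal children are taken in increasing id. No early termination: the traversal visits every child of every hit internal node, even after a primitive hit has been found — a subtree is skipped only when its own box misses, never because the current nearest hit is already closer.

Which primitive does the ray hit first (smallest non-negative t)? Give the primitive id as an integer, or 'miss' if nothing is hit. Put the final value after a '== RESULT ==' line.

Traverse from the root:
N0 x:[50/3,29] y:[35/2,75/2] z:[37/3,24] -> hit [35/2,24], descend [1, 2, 5, 6]
  N1 x:[50/3,65/3] y:[41/2,23] z:[52/3,21] -> hit [41/2,21] leaf, test {P1(miss), P3@t=62/3, P4(miss)}
  N2 x:[68/3,29] y:[49/2,35] z:[44/3,24] -> miss, prune
  N5 x:[23,25] y:[35/2,23] z:[44/3,21] -> miss, prune
  N6 x:[50/3,24] y:[49/2,75/2] z:[37/3,68/3] -> miss, prune

5 AABB tests over nodes [0, 1, 2, 5, 6]; 1 leaf entered; closest P3.

== RESULT ==
3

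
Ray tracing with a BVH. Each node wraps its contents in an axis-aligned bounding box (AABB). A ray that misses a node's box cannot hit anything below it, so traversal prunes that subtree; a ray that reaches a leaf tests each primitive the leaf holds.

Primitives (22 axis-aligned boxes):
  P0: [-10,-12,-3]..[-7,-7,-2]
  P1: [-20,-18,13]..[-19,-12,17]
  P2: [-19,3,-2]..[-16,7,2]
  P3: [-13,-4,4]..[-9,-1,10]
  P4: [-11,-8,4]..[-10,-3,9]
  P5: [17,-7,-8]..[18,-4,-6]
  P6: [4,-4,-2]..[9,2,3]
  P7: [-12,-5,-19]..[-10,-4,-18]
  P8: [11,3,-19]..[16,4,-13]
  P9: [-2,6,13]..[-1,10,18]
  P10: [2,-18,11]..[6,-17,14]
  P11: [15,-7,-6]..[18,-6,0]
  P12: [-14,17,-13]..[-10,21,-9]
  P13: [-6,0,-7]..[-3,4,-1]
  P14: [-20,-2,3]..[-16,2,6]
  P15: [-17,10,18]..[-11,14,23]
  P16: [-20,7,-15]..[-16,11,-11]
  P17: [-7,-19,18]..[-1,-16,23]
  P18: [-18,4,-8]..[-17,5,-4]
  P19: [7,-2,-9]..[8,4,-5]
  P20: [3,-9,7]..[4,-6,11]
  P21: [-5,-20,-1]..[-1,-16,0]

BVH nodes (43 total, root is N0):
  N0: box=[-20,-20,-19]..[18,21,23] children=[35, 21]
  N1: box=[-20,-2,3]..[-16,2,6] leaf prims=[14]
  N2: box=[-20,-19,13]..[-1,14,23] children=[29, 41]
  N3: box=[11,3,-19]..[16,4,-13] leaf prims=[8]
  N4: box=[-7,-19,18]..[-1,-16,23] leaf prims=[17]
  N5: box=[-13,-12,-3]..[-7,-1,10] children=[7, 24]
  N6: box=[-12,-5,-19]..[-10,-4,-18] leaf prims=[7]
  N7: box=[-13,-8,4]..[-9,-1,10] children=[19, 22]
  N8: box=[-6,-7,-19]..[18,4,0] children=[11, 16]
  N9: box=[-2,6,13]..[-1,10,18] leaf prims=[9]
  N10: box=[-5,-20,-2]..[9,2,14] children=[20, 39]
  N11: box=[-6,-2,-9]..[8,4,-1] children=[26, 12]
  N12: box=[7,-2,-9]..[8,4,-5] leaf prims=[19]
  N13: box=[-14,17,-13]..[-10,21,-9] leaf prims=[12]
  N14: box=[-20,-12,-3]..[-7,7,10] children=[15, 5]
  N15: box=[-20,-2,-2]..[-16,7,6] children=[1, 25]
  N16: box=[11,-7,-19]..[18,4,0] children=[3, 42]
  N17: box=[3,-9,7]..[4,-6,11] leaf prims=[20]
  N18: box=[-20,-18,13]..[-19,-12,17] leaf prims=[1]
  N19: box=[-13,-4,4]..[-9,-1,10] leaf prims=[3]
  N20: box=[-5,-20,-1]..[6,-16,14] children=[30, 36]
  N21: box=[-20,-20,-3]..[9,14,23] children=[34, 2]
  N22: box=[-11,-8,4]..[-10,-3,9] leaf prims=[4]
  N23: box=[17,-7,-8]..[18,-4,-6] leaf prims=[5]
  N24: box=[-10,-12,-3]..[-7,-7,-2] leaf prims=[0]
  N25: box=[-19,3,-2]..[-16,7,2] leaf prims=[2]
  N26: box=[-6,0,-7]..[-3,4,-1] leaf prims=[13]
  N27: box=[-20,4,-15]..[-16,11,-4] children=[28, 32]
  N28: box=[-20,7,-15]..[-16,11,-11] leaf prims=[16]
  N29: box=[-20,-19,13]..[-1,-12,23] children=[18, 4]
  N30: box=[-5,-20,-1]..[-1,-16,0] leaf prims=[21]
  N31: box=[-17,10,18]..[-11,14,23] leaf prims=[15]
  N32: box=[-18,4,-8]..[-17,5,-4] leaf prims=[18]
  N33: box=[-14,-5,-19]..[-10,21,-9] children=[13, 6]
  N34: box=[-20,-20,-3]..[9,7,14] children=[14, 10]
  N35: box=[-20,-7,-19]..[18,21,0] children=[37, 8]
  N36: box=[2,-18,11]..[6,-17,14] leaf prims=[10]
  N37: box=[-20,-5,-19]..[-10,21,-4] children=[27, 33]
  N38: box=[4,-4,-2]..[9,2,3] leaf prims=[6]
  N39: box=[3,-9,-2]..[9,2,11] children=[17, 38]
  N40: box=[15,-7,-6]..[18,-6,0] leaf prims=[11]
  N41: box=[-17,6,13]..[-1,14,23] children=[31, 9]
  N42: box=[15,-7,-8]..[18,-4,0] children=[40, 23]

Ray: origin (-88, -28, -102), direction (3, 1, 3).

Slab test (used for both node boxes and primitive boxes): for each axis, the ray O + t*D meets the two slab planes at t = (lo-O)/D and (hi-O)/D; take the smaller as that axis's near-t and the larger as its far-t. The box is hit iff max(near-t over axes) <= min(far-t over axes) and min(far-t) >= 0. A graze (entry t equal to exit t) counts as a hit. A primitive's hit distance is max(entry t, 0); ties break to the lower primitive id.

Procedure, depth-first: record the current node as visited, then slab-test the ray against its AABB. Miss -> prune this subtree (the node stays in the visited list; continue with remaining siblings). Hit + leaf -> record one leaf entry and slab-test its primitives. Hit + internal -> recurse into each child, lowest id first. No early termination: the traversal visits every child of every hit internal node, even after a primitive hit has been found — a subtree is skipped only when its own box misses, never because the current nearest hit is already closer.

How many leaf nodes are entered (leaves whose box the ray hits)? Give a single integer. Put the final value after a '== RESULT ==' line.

Walk:
N0 x:[68/3,106/3] y:[8,49] z:[83/3,125/3] -> hit [83/3,106/3], descend [21, 35]
  N21 x:[68/3,97/3] y:[8,42] z:[33,125/3] -> miss, prune
  N35 x:[68/3,106/3] y:[21,49] z:[83/3,34] -> hit [83/3,34], descend [8, 37]
    N8 x:[82/3,106/3] y:[21,32] z:[83/3,34] -> hit [83/3,32], descend [11, 16]
      N11 x:[82/3,32] y:[26,32] z:[31,101/3] -> hit [31,32], descend [12, 26]
        N12 x:[95/3,32] y:[26,32] z:[31,97/3] -> hit [95/3,32] leaf, test {P19@t=95/3}
        N26 x:[82/3,85/3] y:[28,32] z:[95/3,101/3] -> miss, prune
      N16 x:[33,106/3] y:[21,32] z:[83/3,34] -> miss, prune
    N37 x:[68/3,26] y:[23,49] z:[83/3,98/3] -> miss, prune

Summary -> nodes [0, 21, 35, 8, 11, 12, 26, 16, 37]; box-tests=9; leaf-entries=1; first=P19

== RESULT ==
1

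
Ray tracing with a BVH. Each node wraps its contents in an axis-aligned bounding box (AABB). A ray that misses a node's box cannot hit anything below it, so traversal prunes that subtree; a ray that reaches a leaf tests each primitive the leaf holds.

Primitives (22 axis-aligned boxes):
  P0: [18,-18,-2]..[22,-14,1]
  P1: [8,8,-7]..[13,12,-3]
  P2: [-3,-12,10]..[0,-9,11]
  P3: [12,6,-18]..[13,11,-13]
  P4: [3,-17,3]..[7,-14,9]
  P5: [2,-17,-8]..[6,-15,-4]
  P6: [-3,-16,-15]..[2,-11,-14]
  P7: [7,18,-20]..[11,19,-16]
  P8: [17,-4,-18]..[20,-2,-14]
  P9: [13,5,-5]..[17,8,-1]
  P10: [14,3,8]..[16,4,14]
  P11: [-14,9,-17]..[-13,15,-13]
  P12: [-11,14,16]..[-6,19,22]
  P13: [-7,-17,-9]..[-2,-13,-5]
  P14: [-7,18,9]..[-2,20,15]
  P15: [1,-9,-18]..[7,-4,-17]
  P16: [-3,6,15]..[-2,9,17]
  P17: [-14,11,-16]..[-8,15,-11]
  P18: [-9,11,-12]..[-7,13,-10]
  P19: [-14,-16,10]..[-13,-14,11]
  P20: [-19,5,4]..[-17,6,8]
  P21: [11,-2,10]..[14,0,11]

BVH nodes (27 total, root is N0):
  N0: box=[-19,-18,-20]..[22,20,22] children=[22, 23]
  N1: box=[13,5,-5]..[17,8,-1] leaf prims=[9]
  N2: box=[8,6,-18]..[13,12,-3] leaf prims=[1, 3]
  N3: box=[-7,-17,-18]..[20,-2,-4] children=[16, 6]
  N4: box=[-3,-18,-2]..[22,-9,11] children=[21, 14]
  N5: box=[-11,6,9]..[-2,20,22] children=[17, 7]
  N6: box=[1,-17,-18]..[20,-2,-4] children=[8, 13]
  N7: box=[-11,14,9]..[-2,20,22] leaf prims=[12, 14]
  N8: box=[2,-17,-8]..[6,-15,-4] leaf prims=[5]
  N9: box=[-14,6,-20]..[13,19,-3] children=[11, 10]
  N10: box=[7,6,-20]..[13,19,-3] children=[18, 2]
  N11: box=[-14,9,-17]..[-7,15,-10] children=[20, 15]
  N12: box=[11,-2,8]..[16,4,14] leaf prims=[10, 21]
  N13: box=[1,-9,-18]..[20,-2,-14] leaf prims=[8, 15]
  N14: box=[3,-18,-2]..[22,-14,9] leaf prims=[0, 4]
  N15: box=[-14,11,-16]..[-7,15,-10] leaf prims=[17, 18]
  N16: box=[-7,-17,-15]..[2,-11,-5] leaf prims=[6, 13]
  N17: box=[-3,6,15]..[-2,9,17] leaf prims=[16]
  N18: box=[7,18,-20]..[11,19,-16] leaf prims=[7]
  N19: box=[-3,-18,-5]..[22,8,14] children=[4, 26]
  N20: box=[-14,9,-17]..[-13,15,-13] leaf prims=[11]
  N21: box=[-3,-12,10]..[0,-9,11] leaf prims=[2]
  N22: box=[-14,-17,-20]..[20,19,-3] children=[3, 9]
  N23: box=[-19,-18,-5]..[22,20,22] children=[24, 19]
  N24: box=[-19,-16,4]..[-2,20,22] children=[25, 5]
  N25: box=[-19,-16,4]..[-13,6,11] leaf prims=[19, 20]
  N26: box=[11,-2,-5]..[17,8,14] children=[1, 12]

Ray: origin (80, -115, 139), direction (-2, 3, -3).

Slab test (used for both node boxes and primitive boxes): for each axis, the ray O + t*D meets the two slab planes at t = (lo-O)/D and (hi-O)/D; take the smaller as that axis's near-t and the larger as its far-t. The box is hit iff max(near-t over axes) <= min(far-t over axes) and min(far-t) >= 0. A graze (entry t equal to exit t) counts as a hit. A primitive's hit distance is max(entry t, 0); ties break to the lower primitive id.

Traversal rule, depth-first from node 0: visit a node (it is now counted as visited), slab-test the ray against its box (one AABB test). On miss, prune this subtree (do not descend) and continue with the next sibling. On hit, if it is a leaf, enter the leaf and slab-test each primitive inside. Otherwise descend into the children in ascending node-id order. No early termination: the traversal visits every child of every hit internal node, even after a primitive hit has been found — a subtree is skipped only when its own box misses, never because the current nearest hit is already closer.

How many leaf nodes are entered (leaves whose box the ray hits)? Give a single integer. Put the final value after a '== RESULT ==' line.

Trace the traversal:
N0 x:[29,99/2] y:[97/3,45] z:[39,53] -> hit [39,45], descend [22, 23]
  N22 x:[30,47] y:[98/3,134/3] z:[142/3,53] -> miss, prune
  N23 x:[29,99/2] y:[97/3,45] z:[39,48] -> hit [39,45], descend [19, 24]
    N19 x:[29,83/2] y:[97/3,41] z:[125/3,48] -> miss, prune
    N24 x:[41,99/2] y:[33,45] z:[39,45] -> hit [41,45], descend [5, 25]
      N5 x:[41,91/2] y:[121/3,45] z:[39,130/3] -> hit [41,130/3], descend [7, 17]
        N7 x:[41,91/2] y:[43,45] z:[39,130/3] -> hit [43,130/3] leaf, test {P12(miss), P14(miss)}
        N17 x:[41,83/2] y:[121/3,124/3] z:[122/3,124/3] -> hit [41,124/3] leaf, test {P16@t=41}
      N25 x:[93/2,99/2] y:[33,121/3] z:[128/3,45] -> miss, prune

order=[0, 22, 23, 19, 24, 5, 7, 17, 25]  |boxes|=9  |leaves|=2  hit=P16

== RESULT ==
2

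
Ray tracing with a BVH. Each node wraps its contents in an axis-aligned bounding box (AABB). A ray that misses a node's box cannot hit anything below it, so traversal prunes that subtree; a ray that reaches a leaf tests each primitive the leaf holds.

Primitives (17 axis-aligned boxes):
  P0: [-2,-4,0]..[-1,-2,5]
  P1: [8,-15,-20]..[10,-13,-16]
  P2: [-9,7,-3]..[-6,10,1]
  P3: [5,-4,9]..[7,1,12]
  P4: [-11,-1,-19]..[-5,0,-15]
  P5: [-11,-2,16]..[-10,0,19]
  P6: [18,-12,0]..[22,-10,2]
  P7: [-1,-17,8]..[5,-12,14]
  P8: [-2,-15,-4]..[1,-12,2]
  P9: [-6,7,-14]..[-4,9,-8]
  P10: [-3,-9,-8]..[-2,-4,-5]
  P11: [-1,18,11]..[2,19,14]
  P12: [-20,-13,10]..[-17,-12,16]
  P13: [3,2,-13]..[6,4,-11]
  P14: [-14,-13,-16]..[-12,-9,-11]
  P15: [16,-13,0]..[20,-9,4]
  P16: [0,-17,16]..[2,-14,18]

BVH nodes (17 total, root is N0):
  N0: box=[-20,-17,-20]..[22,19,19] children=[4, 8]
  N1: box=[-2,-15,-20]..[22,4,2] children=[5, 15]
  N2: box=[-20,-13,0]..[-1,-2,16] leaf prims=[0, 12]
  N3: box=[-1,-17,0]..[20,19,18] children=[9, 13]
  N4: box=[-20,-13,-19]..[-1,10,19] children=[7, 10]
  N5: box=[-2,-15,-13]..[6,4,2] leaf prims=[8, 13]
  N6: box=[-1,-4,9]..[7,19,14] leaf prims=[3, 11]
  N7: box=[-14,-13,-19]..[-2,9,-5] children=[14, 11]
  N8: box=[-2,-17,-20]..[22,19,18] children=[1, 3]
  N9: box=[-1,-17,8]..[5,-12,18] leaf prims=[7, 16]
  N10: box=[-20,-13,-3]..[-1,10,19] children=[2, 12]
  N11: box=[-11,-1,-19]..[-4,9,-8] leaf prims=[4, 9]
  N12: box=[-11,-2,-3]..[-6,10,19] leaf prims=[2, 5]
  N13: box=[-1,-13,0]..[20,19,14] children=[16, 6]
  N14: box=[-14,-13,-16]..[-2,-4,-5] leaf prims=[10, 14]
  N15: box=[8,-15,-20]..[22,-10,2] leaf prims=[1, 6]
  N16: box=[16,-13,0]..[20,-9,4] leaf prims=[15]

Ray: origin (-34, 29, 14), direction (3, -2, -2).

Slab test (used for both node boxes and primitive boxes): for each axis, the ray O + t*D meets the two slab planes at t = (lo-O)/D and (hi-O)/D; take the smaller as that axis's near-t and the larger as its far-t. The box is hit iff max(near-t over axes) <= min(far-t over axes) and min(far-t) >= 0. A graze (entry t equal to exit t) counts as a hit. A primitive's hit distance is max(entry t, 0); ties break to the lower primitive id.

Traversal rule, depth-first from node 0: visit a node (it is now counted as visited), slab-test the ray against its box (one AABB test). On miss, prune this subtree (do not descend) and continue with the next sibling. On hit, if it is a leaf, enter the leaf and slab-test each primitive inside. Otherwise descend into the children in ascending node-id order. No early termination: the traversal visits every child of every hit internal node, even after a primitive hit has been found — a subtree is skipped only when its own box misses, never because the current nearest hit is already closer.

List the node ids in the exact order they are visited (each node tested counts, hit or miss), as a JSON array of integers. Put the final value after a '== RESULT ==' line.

Traverse from the root:
N0 x:[14/3,56/3] y:[5,23] z:[-5/2,17] -> hit [5,17], descend [4, 8]
  N4 x:[14/3,11] y:[19/2,21] z:[-5/2,33/2] -> hit [19/2,11], descend [7, 10]
    N7 x:[20/3,32/3] y:[10,21] z:[19/2,33/2] -> hit [10,32/3], descend [11, 14]
      N11 x:[23/3,10] y:[10,15] z:[11,33/2] -> miss, prune
      N14 x:[20/3,32/3] y:[33/2,21] z:[19/2,15] -> miss, prune
    N10 x:[14/3,11] y:[19/2,21] z:[-5/2,17/2] -> miss, prune
  N8 x:[32/3,56/3] y:[5,23] z:[-2,17] -> hit [32/3,17], descend [1, 3]
    N1 x:[32/3,56/3] y:[25/2,22] z:[6,17] -> hit [25/2,17], descend [5, 15]
      N5 x:[32/3,40/3] y:[25/2,22] z:[6,27/2] -> hit [25/2,40/3] leaf, test {P8(miss), P13@t=25/2}
      N15 x:[14,56/3] y:[39/2,22] z:[6,17] -> miss, prune
    N3 x:[11,18] y:[5,23] z:[-2,7] -> miss, prune

11 AABB tests over nodes [0, 4, 7, 11, 14, 10, 8, 1, 5, 15, 3]; 1 leaf entered; closest P13.

== RESULT ==
[0, 4, 7, 11, 14, 10, 8, 1, 5, 15, 3]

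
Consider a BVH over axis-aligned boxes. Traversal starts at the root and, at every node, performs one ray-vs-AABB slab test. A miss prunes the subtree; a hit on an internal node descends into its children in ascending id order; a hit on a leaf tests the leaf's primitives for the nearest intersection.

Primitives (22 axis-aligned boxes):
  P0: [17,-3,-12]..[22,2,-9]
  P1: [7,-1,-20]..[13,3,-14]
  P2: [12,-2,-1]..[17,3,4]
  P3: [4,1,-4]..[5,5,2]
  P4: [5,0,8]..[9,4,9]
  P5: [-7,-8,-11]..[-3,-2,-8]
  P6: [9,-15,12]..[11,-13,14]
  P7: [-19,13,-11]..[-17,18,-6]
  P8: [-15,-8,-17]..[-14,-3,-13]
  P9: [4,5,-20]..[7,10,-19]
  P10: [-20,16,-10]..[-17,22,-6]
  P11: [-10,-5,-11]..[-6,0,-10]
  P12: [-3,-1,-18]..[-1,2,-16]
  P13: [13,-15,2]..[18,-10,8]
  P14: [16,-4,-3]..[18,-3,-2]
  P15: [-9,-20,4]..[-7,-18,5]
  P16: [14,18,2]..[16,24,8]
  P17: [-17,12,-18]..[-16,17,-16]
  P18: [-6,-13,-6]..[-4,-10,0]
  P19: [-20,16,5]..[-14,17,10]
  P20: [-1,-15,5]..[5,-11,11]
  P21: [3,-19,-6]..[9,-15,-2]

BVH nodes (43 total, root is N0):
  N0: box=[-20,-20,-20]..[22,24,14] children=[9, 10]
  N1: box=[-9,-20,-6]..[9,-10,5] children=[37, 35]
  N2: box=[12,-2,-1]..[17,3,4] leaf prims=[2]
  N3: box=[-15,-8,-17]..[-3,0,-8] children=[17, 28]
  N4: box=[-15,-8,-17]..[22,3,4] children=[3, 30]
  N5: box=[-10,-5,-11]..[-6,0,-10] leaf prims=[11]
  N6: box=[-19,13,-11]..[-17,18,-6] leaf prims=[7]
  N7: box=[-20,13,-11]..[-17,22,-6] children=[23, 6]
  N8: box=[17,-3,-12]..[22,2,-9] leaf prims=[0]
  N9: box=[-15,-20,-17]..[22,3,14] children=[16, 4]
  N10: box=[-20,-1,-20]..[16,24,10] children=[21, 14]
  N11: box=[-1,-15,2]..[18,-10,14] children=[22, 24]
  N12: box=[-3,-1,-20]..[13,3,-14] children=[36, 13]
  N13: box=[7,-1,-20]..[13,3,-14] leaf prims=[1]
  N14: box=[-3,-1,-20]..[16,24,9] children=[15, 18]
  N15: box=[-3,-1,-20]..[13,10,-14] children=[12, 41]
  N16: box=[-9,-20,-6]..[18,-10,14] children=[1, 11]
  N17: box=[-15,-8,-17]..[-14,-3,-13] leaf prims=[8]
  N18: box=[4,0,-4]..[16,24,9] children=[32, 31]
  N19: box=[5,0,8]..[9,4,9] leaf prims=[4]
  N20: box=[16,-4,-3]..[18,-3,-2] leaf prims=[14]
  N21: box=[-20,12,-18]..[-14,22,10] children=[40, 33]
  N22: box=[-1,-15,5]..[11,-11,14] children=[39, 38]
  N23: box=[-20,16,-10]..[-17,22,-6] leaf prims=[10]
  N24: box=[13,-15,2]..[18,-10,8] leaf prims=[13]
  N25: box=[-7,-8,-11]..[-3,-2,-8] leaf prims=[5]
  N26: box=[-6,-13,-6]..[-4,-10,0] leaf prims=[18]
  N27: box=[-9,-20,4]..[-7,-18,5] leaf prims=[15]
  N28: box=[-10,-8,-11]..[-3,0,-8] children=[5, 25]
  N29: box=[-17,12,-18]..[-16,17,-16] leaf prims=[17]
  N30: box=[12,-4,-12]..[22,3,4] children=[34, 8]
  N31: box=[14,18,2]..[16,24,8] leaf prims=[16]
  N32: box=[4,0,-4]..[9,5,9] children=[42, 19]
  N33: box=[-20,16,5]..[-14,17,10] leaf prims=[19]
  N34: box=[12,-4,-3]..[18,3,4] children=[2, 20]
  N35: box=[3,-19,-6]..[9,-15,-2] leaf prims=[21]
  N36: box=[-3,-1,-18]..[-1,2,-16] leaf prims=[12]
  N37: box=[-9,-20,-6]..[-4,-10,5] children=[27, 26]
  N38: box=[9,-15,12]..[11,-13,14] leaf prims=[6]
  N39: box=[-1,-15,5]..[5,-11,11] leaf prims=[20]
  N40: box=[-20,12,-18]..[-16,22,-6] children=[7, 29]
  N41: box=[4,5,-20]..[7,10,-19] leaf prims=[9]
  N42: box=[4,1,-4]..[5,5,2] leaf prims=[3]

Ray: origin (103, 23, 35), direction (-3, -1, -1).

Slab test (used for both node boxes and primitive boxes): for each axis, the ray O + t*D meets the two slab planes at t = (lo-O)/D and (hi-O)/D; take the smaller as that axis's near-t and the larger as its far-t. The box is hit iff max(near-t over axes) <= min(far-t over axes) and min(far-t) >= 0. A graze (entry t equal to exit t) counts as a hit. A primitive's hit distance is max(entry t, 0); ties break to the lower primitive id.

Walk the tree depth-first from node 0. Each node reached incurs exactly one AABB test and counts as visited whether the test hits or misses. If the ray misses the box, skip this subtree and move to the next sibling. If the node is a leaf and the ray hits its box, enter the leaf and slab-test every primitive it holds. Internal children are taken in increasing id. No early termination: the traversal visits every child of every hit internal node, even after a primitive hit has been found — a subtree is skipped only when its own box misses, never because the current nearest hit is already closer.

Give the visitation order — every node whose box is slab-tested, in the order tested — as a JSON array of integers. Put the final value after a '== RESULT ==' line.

Walk:
N0 x:[27,41] y:[-1,43] z:[21,55] -> hit [27,41], descend [9, 10]
  N9 x:[27,118/3] y:[20,43] z:[21,52] -> hit [27,118/3], descend [4, 16]
    N4 x:[27,118/3] y:[20,31] z:[31,52] -> hit [31,31], descend [3, 30]
      N3 x:[106/3,118/3] y:[23,31] z:[43,52] -> miss, prune
      N30 x:[27,91/3] y:[20,27] z:[31,47] -> miss, prune
    N16 x:[85/3,112/3] y:[33,43] z:[21,41] -> hit [33,112/3], descend [1, 11]
      N1 x:[94/3,112/3] y:[33,43] z:[30,41] -> hit [33,112/3], descend [35, 37]
        N35 x:[94/3,100/3] y:[38,42] z:[37,41] -> miss, prune
        N37 x:[107/3,112/3] y:[33,43] z:[30,41] -> hit [107/3,112/3], descend [26, 27]
          N26 x:[107/3,109/3] y:[33,36] z:[35,41] -> hit [107/3,36] leaf, test {P18@t=107/3}
          N27 x:[110/3,112/3] y:[41,43] z:[30,31] -> miss, prune
      N11 x:[85/3,104/3] y:[33,38] z:[21,33] -> hit [33,33], descend [22, 24]
        N22 x:[92/3,104/3] y:[34,38] z:[21,30] -> miss, prune
        N24 x:[85/3,30] y:[33,38] z:[27,33] -> miss, prune
  N10 x:[29,41] y:[-1,24] z:[25,55] -> miss, prune

Visited [0, 9, 4, 3, 30, 16, 1, 35, 37, 26, 27, 11, 22, 24, 10]. Tests: 15 box, 1 leaf. Nearest: P18.

== RESULT ==
[0, 9, 4, 3, 30, 16, 1, 35, 37, 26, 27, 11, 22, 24, 10]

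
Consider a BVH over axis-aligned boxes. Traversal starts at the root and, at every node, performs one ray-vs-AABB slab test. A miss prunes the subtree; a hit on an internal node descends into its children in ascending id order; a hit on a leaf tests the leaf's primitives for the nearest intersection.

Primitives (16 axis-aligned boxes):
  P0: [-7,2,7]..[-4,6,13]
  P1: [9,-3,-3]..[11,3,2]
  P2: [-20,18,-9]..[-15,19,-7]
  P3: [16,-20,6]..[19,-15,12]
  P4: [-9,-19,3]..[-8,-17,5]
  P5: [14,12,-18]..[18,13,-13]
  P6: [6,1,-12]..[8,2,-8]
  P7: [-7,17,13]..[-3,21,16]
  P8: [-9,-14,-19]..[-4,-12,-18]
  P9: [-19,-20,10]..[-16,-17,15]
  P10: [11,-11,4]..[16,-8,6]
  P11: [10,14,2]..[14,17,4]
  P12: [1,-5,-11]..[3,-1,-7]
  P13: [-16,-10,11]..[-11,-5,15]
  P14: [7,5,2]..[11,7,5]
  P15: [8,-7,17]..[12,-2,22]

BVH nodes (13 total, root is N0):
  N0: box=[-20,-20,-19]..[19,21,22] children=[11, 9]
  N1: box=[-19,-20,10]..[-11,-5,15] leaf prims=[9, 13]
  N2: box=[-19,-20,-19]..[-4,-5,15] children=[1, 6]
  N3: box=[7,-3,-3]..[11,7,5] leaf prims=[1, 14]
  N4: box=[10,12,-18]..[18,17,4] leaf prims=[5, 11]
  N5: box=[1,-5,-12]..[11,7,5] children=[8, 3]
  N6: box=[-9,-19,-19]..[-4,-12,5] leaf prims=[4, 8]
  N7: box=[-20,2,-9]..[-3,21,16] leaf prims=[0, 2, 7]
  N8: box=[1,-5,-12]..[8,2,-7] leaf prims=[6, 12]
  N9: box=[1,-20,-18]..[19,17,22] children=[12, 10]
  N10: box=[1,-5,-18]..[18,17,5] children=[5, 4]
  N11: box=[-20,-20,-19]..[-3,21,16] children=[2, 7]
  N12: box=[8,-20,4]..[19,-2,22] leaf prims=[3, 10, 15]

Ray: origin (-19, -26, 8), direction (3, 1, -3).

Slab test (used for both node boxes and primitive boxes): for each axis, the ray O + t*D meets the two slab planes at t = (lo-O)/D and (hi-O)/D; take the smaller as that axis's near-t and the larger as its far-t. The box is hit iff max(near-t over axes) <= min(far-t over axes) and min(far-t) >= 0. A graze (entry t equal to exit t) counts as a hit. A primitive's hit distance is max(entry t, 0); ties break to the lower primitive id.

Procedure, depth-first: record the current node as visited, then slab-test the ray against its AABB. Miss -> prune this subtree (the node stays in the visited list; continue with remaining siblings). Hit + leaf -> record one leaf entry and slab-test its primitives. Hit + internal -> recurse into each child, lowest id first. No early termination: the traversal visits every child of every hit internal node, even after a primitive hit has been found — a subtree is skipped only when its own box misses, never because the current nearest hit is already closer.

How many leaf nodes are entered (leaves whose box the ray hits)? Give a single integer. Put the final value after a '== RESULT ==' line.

Traverse from the root:
N0 x:[-1/3,38/3] y:[6,47] z:[-14/3,9] -> hit [6,9], descend [9, 11]
  N9 x:[20/3,38/3] y:[6,43] z:[-14/3,26/3] -> hit [20/3,26/3], descend [10, 12]
    N10 x:[20/3,37/3] y:[21,43] z:[1,26/3] -> miss, prune
    N12 x:[9,38/3] y:[6,24] z:[-14/3,4/3] -> miss, prune
  N11 x:[-1/3,16/3] y:[6,47] z:[-8/3,9] -> miss, prune

Summary -> nodes [0, 9, 10, 12, 11]; box-tests=5; leaf-entries=0; first=miss

== RESULT ==
0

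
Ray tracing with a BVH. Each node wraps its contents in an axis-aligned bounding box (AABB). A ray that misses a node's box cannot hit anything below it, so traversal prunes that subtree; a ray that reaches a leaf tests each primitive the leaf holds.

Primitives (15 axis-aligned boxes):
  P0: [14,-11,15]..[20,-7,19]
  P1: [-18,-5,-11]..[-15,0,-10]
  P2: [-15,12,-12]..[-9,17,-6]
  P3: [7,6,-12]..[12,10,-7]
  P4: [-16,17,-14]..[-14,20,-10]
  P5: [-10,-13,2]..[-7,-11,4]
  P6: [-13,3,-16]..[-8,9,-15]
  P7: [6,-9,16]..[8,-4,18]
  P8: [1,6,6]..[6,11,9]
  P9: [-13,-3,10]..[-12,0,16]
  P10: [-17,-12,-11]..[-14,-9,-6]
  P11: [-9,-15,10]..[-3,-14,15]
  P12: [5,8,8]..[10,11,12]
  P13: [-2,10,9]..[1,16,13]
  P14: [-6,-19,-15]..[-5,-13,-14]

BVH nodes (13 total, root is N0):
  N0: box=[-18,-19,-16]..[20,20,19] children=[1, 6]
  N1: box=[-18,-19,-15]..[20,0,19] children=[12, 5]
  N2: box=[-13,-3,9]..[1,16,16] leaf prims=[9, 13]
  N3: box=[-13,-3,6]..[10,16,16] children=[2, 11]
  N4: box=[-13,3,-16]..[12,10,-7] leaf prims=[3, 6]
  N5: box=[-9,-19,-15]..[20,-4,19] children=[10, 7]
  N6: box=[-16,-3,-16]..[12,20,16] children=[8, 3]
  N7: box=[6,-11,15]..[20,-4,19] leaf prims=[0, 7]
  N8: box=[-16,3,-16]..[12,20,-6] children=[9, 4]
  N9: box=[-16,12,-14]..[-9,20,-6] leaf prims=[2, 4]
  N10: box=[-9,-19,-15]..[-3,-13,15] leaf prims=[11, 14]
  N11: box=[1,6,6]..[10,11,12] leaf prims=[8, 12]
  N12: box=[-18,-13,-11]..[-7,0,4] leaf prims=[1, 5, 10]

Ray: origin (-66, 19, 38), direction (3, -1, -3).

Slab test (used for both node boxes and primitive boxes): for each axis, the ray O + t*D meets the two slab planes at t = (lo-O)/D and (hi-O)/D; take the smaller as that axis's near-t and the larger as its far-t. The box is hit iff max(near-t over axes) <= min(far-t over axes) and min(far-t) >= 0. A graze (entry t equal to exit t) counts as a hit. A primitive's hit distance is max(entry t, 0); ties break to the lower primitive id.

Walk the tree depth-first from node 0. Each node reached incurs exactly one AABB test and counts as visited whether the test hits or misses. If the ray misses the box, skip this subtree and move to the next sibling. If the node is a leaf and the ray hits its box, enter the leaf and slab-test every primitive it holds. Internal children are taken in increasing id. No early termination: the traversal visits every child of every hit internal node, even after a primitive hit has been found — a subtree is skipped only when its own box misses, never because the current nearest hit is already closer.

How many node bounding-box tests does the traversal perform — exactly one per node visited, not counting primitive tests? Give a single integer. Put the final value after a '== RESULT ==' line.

Trace the traversal:
N0 x:[16,86/3] y:[-1,38] z:[19/3,18] -> hit [16,18], descend [1, 6]
  N1 x:[16,86/3] y:[19,38] z:[19/3,53/3] -> miss, prune
  N6 x:[50/3,26] y:[-1,22] z:[22/3,18] -> hit [50/3,18], descend [3, 8]
    N3 x:[53/3,76/3] y:[3,22] z:[22/3,32/3] -> miss, prune
    N8 x:[50/3,26] y:[-1,16] z:[44/3,18] -> miss, prune

Visited [0, 1, 6, 3, 8]. Tests: 5 box, 0 leaf. Nearest: miss.

== RESULT ==
5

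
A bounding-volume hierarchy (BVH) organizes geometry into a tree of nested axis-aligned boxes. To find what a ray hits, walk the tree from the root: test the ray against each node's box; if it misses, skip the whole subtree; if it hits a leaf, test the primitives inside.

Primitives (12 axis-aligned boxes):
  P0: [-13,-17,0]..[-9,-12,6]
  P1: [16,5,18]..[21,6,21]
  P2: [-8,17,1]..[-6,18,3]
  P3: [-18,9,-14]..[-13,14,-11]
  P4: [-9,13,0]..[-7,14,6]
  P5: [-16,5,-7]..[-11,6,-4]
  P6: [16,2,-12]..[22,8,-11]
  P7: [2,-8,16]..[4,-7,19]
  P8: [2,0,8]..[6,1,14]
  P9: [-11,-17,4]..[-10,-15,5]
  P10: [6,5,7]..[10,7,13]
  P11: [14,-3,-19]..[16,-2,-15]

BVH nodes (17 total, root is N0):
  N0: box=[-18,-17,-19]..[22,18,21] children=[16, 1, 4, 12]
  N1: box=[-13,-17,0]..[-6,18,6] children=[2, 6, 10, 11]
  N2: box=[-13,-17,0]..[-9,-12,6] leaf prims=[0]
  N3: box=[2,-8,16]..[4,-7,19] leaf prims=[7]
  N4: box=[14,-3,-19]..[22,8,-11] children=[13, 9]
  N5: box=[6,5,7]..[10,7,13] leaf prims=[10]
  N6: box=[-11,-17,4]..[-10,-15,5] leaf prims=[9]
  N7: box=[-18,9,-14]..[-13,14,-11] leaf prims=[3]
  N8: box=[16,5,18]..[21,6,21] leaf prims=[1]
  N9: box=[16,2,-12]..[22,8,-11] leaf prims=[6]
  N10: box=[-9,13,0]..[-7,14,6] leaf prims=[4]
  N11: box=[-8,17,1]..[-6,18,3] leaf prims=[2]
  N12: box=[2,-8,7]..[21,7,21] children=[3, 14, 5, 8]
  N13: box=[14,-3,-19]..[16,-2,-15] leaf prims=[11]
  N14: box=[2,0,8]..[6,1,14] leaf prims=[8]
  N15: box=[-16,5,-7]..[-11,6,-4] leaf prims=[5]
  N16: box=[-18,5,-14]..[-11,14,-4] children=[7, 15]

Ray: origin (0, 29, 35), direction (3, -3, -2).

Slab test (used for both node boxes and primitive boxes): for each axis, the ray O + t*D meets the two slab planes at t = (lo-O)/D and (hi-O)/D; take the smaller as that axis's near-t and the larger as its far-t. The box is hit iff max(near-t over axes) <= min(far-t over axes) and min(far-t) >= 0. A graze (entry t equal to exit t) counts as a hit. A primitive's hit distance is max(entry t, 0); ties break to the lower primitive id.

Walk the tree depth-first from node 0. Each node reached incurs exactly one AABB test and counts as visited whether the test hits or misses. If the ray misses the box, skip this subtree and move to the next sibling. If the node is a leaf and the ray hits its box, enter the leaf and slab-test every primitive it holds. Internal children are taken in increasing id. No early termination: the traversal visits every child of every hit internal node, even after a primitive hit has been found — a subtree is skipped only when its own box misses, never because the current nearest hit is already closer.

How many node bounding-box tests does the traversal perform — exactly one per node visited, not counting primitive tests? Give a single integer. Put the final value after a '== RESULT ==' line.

Traverse from the root:
N0 x:[-6,22/3] y:[11/3,46/3] z:[7,27] -> hit [7,22/3], descend [1, 4, 12, 16]
  N1 x:[-13/3,-2] y:[11/3,46/3] z:[29/2,35/2] -> miss, prune
  N4 x:[14/3,22/3] y:[7,32/3] z:[23,27] -> miss, prune
  N12 x:[2/3,7] y:[22/3,37/3] z:[7,14] -> miss, prune
  N16 x:[-6,-11/3] y:[5,8] z:[39/2,49/2] -> miss, prune

Visited [0, 1, 4, 12, 16]. Tests: 5 box, 0 leaf. Nearest: miss.

== RESULT ==
5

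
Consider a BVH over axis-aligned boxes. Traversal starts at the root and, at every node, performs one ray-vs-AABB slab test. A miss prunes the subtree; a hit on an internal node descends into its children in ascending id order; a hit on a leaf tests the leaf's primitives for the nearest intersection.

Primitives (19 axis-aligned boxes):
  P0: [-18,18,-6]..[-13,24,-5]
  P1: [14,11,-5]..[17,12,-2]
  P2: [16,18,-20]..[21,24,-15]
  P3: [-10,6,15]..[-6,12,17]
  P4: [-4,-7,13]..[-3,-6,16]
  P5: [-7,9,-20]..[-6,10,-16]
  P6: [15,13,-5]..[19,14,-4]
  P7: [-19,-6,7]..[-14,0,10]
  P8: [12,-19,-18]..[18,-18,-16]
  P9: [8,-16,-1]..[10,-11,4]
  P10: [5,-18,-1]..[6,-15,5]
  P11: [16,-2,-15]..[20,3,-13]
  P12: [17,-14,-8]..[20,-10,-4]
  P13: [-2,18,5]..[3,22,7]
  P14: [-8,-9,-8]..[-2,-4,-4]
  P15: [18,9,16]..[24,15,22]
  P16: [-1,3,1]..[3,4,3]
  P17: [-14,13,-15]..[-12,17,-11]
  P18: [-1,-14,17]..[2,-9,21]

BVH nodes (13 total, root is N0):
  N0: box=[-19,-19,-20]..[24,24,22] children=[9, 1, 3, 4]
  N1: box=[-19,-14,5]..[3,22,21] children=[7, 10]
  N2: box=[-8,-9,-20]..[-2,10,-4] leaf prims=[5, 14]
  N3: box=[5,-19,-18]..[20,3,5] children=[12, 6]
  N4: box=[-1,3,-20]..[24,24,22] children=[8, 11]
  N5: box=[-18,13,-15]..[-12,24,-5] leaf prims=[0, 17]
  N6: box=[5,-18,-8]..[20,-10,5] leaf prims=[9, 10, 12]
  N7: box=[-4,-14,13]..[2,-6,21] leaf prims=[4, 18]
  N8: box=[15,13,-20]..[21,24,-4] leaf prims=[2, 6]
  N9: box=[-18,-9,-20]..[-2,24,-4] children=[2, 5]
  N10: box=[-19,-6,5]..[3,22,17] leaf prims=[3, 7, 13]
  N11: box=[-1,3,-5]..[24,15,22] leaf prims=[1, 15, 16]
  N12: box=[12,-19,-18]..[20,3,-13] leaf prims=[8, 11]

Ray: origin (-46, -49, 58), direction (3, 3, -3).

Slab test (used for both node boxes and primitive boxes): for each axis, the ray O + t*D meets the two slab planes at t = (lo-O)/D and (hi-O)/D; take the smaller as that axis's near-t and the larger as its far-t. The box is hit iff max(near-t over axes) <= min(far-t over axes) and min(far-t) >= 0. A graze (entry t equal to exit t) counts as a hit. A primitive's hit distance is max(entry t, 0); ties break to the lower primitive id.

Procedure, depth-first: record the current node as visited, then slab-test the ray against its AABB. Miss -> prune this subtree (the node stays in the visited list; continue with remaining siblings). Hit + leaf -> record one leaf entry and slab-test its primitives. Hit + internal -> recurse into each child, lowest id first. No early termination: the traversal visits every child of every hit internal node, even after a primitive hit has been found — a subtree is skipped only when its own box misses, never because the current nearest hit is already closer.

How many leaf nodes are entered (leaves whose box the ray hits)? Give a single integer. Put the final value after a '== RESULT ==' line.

Walk:
N0 x:[9,70/3] y:[10,73/3] z:[12,26] -> hit [12,70/3], descend [1, 3, 4, 9]
  N1 x:[9,49/3] y:[35/3,71/3] z:[37/3,53/3] -> hit [37/3,49/3], descend [7, 10]
    N7 x:[14,16] y:[35/3,43/3] z:[37/3,15] -> hit [14,43/3] leaf, test {P4@t=14, P18(miss)}
    N10 x:[9,49/3] y:[43/3,71/3] z:[41/3,53/3] -> hit [43/3,49/3] leaf, test {P3(miss), P7(miss), P13(miss)}
  N3 x:[17,22] y:[10,52/3] z:[53/3,76/3] -> miss, prune
  N4 x:[15,70/3] y:[52/3,73/3] z:[12,26] -> hit [52/3,70/3], descend [8, 11]
    N8 x:[61/3,67/3] y:[62/3,73/3] z:[62/3,26] -> hit [62/3,67/3] leaf, test {P2(miss), P6@t=62/3}
    N11 x:[15,70/3] y:[52/3,64/3] z:[12,21] -> hit [52/3,21] leaf, test {P1@t=20, P15(miss), P16(miss)}
  N9 x:[28/3,44/3] y:[40/3,73/3] z:[62/3,26] -> miss, prune

9 AABB tests over nodes [0, 1, 7, 10, 3, 4, 8, 11, 9]; 4 leaves entered; closest P4.

== RESULT ==
4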